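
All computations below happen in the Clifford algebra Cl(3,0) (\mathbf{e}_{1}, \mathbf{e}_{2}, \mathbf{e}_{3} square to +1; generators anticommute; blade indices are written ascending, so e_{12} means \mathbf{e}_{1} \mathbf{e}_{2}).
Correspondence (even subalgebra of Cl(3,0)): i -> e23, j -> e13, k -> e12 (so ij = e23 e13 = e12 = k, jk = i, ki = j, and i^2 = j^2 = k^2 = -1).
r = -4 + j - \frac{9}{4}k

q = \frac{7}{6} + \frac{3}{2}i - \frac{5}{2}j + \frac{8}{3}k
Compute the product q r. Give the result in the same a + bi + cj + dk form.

In blades: q = \frac{7}{6} + \frac{8}{3} e_{12} - \frac{5}{2} e_{13} + \frac{3}{2} e_{23}, r = -4 - \frac{9}{4} e_{12} + e_{13}.
Distribute q over r term by term (generator squares from the signature, products reordered to ascending indices): (\frac{7}{6})*r = -\frac{14}{3} - \frac{21}{8} e_{12} + \frac{7}{6} e_{13}; (\frac{8}{3} e_{12})*r = 6 - \frac{32}{3} e_{12} - \frac{8}{3} e_{23}; (-\frac{5}{2} e_{13})*r = \frac{5}{2} + 10 e_{13} + \frac{45}{8} e_{23}; (\frac{3}{2} e_{23})*r = \frac{3}{2} e_{12} + \frac{27}{8} e_{13} - 6 e_{23}.
Sum: \frac{23}{6} - \frac{283}{24} e_{12} + \frac{349}{24} e_{13} - \frac{73}{24} e_{23}; translating back through the correspondence:
Answer: \frac{23}{6} - \frac{73}{24}i + \frac{349}{24}j - \frac{283}{24}k


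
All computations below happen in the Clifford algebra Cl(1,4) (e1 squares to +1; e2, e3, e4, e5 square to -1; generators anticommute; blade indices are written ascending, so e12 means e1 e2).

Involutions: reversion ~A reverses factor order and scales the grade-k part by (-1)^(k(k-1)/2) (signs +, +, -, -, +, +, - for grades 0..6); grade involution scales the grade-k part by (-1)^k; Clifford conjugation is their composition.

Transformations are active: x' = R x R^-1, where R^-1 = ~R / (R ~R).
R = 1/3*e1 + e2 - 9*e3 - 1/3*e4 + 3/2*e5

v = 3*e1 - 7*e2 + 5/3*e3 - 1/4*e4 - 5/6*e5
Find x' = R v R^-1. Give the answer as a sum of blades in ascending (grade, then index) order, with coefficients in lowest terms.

~R = 1/3*e1 + e2 - 9*e3 - 1/3*e4 + 3/2*e5, and R ~R = -337/4, so R^-1 = ~R / (-337/4).
R v = 145/6 - 16/3*e12 + 248/9*e13 + 11/12*e14 - 43/9*e15 - 184/3*e23 - 31/12*e24 + 29/3*e25 + 101/36*e34 + 5*e35 + 47/72*e45
Answer: -9679/3033*e1 + 6497/1011*e2 + 3535/1011*e3 + 5353/12132*e4 - 55/2022*e5


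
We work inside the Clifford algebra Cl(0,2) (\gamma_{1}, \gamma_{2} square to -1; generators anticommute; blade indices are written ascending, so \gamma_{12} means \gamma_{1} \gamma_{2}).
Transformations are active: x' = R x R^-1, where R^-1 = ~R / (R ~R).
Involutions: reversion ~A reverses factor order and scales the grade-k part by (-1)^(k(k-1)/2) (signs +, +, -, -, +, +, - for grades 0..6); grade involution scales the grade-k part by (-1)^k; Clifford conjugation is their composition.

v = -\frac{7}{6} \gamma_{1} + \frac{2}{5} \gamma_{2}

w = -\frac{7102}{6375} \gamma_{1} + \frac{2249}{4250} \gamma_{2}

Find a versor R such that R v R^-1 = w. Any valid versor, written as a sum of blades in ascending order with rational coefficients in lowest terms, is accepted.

Since q(v) = q(w) = -\frac{1369}{900}, the sum R = v + w = -\frac{9693}{4250} \gamma_{1} + \frac{3949}{4250} \gamma_{2} does the job whenever invertible.
Answer: -\frac{9693}{4250} \gamma_{1} + \frac{3949}{4250} \gamma_{2}


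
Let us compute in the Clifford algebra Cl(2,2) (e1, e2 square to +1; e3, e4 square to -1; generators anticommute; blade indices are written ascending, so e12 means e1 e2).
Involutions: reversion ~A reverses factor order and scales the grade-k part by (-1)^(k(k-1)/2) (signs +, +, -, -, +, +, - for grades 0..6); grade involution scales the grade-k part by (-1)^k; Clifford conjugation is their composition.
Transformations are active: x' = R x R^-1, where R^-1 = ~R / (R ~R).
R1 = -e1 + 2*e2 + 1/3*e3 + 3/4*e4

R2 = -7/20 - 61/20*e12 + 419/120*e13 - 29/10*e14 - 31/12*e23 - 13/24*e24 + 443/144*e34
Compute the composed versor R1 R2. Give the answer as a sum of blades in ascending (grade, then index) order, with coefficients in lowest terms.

Distribute over the terms of R1 (each basis-blade product reordered to ascending indices, repeated generators contracted through their squares):
(-e1) R2 = 7/20*e1 + 61/20*e2 - 419/120*e3 + 29/10*e4 + 31/12*e123 + 13/24*e124 - 443/144*e134
(2*e2) R2 = 61/10*e1 - 7/10*e2 - 31/6*e3 - 13/12*e4 - 419/60*e123 + 29/5*e124 + 443/72*e234
(1/3*e3) R2 = 419/360*e1 - 31/36*e2 - 7/60*e3 - 443/432*e4 - 61/60*e123 + 29/30*e134 + 13/72*e234
(3/4*e4) R2 = -87/40*e1 - 13/32*e2 + 443/192*e3 - 21/80*e4 - 183/80*e124 + 419/160*e134 - 31/16*e234
Summing the partial products and collecting blades:
Answer: 979/180*e1 + 1559/1440*e2 - 6209/960*e3 + 571/1080*e4 - 65/12*e123 + 973/240*e124 + 733/1440*e134 + 211/48*e234


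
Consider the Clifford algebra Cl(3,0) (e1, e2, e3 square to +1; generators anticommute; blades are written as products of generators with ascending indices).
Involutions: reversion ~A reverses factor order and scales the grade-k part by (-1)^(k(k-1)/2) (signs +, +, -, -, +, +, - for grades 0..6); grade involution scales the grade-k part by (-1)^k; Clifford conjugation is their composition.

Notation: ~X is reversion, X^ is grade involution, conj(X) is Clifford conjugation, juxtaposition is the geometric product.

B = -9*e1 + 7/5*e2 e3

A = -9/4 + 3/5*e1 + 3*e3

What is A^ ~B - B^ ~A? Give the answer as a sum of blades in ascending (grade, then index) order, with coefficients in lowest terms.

first term: 27/5 + 81/4*e1 - 21/5*e2 - 27*e1 e3 + 63/20*e2 e3 + 21/25*e1 e2 e3
second term: 27/5 - 81/4*e1 + 21/5*e2 + 27*e1 e3 - 63/20*e2 e3 + 21/25*e1 e2 e3
Answer: 81/2*e1 - 42/5*e2 - 54*e1 e3 + 63/10*e2 e3


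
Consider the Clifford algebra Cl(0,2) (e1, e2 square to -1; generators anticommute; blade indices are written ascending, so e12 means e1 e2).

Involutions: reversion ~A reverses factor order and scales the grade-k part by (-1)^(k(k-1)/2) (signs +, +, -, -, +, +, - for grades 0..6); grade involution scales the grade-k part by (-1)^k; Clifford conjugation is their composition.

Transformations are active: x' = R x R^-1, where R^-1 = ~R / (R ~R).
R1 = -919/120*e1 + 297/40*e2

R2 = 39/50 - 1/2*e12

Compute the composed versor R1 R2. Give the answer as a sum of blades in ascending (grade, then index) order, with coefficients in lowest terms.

Distribute over the terms of R1 (each basis-blade product reordered to ascending indices, repeated generators contracted through their squares):
(-919/120*e1) R2 = -11947/2000*e1 - 919/240*e2
(297/40*e2) R2 = -297/80*e1 + 11583/2000*e2
Summing the partial products and collecting blades:
Answer: -4843/500*e1 + 5887/3000*e2


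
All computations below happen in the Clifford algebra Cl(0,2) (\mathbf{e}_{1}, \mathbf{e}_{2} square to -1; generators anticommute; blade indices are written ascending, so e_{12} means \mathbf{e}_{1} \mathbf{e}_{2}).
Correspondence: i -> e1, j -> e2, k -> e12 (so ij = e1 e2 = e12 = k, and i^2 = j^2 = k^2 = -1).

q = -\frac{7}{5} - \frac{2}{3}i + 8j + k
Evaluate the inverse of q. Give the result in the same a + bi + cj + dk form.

In blades: q = -\frac{7}{5} - \frac{2}{3} e_{1} + 8 e_{2} + e_{12}.
With qbar = -\frac{7}{5} + \frac{2}{3} e_{1} - 8 e_{2} - e_{12} (scalar fixed, mapped units negated), q qbar = \frac{15166}{225} (the sum of squared coefficients), so q^-1 = qbar / (\frac{15166}{225}) = -\frac{315}{15166} + \frac{75}{7583} e_{1} - \frac{900}{7583} e_{2} - \frac{225}{15166} e_{12}; translating back:
Answer: -\frac{315}{15166} + \frac{75}{7583}i - \frac{900}{7583}j - \frac{225}{15166}k


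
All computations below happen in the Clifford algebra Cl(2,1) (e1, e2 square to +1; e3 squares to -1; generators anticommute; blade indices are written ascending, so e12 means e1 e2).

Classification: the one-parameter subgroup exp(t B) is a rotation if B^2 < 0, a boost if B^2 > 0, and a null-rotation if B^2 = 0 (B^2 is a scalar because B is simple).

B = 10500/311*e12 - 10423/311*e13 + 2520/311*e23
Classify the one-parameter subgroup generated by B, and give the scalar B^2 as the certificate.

B^2 term by term: the squares give (10500/311)^2*(e12)^2 + (-10423/311)^2*(e13)^2 + (2520/311)^2*(e23)^2 = 110250000/96721*(-1) + 108638929/96721*(+1) + 6350400/96721*(+1) = 49 (each basis 2-blade squares to minus the product of its generators' squares); cross terms between blades sharing an index anticommute and cancel. So B^2 = 49.
Answer: boost, certificate B^2 = 49. Check the certificate: B^2 = 49, and that sign is decisive whatever form B takes.


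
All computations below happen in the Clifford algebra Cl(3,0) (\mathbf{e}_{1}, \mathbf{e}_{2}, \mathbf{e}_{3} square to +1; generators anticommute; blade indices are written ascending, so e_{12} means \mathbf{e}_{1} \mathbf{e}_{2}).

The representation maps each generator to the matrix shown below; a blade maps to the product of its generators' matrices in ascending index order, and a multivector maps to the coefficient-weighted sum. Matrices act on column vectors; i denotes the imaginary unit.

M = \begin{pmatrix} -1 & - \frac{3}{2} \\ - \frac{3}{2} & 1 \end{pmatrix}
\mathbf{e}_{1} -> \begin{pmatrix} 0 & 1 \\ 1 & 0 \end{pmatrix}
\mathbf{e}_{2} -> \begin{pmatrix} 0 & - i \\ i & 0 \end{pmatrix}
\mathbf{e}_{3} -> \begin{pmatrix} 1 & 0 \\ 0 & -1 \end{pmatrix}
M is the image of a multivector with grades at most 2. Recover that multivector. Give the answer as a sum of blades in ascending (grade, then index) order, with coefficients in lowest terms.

Method: 1, rho(e_{1}), rho(e_{2}), rho(e_{3}) form a trace-orthogonal basis of the 2x2 complex matrices (tr(X Y) = 2 if X = Y, else 0), so M = m0*1 + m1*rho(e_{1}) + m2*rho(e_{2}) + m3*rho(e_{3}) with m0 = tr(M)/2 = 0, m1 = tr(M rho(e_{1}))/2 = - \frac{3}{2}, m2 = tr(M rho(e_{2}))/2 = 0, m3 = tr(M rho(e_{3}))/2 = -1.
Multiplying table entries, the bivector images are rho(e_{12}) = i*rho(e_{3}), rho(e_{13}) = -i*rho(e_{2}), rho(e_{23}) = i*rho(e_{1}); with real blade coefficients the real parts of m0..m3 are the coefficients of 1, e_{1}, e_{2}, e_{3} and the imaginary parts give the bivectors (e_{23}: Im m1, e_{13}: -Im m2, e_{12}: Im m3).
Answer: -\frac{3}{2} e_{1} - e_{3}


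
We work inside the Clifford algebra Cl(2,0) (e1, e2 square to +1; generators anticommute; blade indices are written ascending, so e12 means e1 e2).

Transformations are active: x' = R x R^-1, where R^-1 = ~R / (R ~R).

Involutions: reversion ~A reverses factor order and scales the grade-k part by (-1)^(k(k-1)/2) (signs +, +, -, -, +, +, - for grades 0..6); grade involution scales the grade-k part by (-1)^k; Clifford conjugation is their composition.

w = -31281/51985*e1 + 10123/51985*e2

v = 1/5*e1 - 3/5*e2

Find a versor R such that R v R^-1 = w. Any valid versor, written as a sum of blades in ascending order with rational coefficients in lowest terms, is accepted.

R = v + w = -20884/51985*e1 - 21068/51985*e2 works: the equal norms (2/5) guarantee its sandwich swaps v into w.
Answer: -20884/51985*e1 - 21068/51985*e2


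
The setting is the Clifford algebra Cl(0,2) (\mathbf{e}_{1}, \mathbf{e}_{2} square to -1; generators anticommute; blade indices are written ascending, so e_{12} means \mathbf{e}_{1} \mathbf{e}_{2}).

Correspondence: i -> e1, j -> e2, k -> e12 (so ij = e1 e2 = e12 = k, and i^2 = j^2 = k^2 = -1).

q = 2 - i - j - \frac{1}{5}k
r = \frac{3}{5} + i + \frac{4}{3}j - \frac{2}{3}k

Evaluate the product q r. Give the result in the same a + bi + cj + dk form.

In blades: q = 2 - e_{1} - e_{2} - \frac{1}{5} e_{12}, r = \frac{3}{5} + e_{1} + \frac{4}{3} e_{2} - \frac{2}{3} e_{12}.
Distribute q over r term by term (generator squares from the signature, products reordered to ascending indices): (2)*r = \frac{6}{5} + 2 e_{1} + \frac{8}{3} e_{2} - \frac{4}{3} e_{12}; (-e_{1})*r = 1 - \frac{3}{5} e_{1} - \frac{2}{3} e_{2} - \frac{4}{3} e_{12}; (-e_{2})*r = \frac{4}{3} + \frac{2}{3} e_{1} - \frac{3}{5} e_{2} + e_{12}; (-\frac{1}{5} e_{12})*r = -\frac{2}{15} + \frac{4}{15} e_{1} - \frac{1}{5} e_{2} - \frac{3}{25} e_{12}.
Sum: \frac{17}{5} + \frac{7}{3} e_{1} + \frac{6}{5} e_{2} - \frac{134}{75} e_{12}; translating back through the correspondence:
Answer: \frac{17}{5} + \frac{7}{3}i + \frac{6}{5}j - \frac{134}{75}k


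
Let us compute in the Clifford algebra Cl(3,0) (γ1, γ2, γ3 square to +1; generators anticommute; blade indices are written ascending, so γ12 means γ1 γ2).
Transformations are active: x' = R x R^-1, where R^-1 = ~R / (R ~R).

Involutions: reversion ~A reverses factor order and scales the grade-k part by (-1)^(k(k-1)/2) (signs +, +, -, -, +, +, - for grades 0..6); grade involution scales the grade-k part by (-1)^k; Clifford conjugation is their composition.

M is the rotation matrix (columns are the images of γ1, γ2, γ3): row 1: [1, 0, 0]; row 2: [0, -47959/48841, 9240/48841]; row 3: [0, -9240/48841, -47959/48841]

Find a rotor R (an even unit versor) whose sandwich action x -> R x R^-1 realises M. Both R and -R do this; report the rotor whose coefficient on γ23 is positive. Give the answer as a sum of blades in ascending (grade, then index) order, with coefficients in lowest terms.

Method: write R = a + b12*γ12 + b13*γ13 + b23*γ23 with a^2 + b12^2 + b13^2 + b23^2 = 1 (so R^-1 = ~R). Expanding the columns R e_j ~R gives tr M = 4a^2 - 1 and, from the antisymmetric part, M21 - M12 = -4a*b12, M13 - M31 = 4a*b13, M32 - M23 = -4a*b23.
Here tr M = -47077/48841, so a^2 = (1 + tr M)/4 = 441/48841 and a = ±21/221. Taking a = 21/221: M21 - M12 = 0, M13 - M31 = 0, M32 - M23 = -18480/48841, giving b12 = 0, b13 = 0, b23 = 220/221, i.e. R = 21/221 + 220/221*γ23.
Its γ23 coefficient is already positive.
Answer: 21/221 + 220/221*γ23. Recall the cover is two-to-one: with M of trace -47077/48841, both preimages act alike, and the stated γ23 sign chooses the sheet.


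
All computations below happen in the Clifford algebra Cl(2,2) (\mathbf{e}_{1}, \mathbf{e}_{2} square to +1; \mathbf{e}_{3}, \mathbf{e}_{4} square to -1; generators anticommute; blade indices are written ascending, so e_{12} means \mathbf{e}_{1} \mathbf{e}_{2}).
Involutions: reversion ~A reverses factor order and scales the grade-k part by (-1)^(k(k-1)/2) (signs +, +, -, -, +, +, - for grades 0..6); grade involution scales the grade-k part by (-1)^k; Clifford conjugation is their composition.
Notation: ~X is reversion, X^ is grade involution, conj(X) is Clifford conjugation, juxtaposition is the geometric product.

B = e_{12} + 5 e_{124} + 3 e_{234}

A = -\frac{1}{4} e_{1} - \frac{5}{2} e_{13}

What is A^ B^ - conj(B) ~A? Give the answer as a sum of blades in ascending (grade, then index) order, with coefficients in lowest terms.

first term: \frac{1}{4} e_{2} - \frac{5}{2} e_{23} - \frac{5}{4} e_{24} + \frac{15}{2} e_{124} + \frac{25}{2} e_{234} - \frac{3}{4} e_{1234}
second term: -\frac{1}{4} e_{2} + \frac{5}{2} e_{23} - \frac{5}{4} e_{24} - \frac{15}{2} e_{124} - \frac{25}{2} e_{234} + \frac{3}{4} e_{1234}
Answer: \frac{1}{2} e_{2} - 5 e_{23} + 15 e_{124} + 25 e_{234} - \frac{3}{2} e_{1234}


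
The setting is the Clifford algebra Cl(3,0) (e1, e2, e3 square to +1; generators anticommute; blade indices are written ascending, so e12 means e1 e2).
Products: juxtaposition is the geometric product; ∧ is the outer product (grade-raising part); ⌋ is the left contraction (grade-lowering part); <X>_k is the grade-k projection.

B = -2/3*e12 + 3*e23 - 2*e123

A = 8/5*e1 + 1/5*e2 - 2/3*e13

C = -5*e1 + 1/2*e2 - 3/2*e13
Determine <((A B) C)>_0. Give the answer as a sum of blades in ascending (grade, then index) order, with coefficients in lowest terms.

step 1: 2/15*e1 + 4/15*e2 + 3/5*e3 + 2*e12 + 2/5*e13 - 124/45*e23 + 24/5*e123
step 2: 1/15 + 19/10*e1 + 14/5*e2 + 143/45*e3 + 83/15*e12 + 3/5*e13 - 213/10*e23 + 629/45*e123
step 3: 1/15
Answer: 1/15


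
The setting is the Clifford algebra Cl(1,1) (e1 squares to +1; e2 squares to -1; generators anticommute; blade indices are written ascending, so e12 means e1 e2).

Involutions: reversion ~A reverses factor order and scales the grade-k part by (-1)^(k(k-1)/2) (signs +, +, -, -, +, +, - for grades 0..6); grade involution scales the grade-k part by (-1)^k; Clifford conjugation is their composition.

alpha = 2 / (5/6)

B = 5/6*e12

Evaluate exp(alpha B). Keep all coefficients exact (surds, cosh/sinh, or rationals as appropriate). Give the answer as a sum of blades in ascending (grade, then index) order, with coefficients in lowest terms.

B^2 = (5/6)^2*(e12)^2 = 25/36*(+1) = 25/36 (a basis 2-blade squares to minus the product of its generators' squares).
B^2 = 25/36 — hyperbolic case — the even/odd split gives cosh and sinh: l = 5/6, alpha*l = 2, so exp(alpha B) = cosh(2) + (sinh(2)/(5/6))*B = cosh(2) + (6*sinh(2)/5)*B.
Answer: cosh(2) + sinh(2)*e12


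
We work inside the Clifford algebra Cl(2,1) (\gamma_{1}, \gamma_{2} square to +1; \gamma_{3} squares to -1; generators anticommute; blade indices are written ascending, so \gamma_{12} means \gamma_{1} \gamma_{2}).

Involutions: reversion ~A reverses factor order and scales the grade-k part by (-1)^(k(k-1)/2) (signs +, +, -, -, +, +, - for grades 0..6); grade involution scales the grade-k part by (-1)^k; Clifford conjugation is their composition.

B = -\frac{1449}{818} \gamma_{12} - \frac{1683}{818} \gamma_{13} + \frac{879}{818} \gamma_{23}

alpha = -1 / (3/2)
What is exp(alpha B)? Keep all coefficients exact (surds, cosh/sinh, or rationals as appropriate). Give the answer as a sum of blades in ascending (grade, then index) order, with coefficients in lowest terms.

B^2 term by term: the squares give (-\frac{1449}{818})^2*(\gamma_{12})^2 + (-\frac{1683}{818})^2*(\gamma_{13})^2 + (\frac{879}{818})^2*(\gamma_{23})^2 = \frac{2099601}{669124}*(-1) + \frac{2832489}{669124}*(+1) + \frac{772641}{669124}*(+1) = \frac{9}{4} (each basis 2-blade squares to minus the product of its generators' squares); cross terms between blades sharing an index anticommute and cancel. So B^2 = \frac{9}{4}.
B^2 = \frac{9}{4} — B^2 > 0, so the exponential closes hyperbolically: l = \frac{3}{2}, alpha*l = -1, so exp(alpha B) = cosh(-1) + (sinh(-1)/(\frac{3}{2}))*B = \cosh{\left(1 \right)} + (- \frac{2 \sinh{\left(1 \right)}}{3})*B.
Answer: \cosh{\left(1 \right)} + \frac{483 \sinh{\left(1 \right)}}{409} \gamma_{12} + \frac{561 \sinh{\left(1 \right)}}{409} \gamma_{13} - \frac{293 \sinh{\left(1 \right)}}{409} \gamma_{23}


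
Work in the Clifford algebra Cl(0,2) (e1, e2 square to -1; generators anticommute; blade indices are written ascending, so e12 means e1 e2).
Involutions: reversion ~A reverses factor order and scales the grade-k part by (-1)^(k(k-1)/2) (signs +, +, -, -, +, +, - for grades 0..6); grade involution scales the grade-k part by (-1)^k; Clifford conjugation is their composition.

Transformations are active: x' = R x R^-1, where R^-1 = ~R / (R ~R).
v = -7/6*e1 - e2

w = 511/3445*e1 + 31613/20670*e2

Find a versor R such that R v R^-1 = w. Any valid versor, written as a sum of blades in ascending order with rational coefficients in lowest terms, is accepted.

Sketch: the shared square -85/36 makes R = v + w = -21049/20670*e1 + 10943/20670*e2 the natural versor; its sandwich fixes that direction, negates (v - w)/2, and sends v to w.
Answer: -21049/20670*e1 + 10943/20670*e2


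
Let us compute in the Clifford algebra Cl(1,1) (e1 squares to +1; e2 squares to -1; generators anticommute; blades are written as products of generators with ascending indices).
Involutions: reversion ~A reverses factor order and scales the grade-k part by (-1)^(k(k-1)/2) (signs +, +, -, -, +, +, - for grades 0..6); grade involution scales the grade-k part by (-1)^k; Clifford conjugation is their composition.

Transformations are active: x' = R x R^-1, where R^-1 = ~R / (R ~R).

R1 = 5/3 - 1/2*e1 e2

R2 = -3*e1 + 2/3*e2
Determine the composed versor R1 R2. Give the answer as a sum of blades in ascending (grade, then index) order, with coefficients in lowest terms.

Distribute over the terms of R1 (each basis-blade product reordered to ascending indices, repeated generators contracted through their squares):
(5/3) R2 = -5*e1 + 10/9*e2
(-1/2*e1 e2) R2 = 1/3*e1 - 3/2*e2
Summing the partial products and collecting blades:
Answer: -14/3*e1 - 7/18*e2


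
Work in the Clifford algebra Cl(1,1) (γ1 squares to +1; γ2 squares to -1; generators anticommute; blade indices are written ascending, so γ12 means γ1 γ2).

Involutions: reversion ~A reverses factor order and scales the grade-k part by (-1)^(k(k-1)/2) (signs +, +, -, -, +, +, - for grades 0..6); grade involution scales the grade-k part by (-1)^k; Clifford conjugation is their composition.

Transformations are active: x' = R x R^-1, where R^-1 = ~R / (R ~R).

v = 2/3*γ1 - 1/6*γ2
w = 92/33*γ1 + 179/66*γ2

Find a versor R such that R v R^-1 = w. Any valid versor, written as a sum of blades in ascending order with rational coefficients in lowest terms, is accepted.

Sketch: the shared square 5/12 makes R = v + w = 38/11*γ1 + 28/11*γ2 the natural versor; its sandwich fixes that direction, negates (v - w)/2, and sends v to w.
Answer: 38/11*γ1 + 28/11*γ2


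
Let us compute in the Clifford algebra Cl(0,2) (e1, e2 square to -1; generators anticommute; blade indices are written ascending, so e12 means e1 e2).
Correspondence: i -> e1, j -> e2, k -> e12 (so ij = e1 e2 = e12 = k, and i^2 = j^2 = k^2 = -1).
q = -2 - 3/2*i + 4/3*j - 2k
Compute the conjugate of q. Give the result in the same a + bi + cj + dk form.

In blades: q = -2 - 3/2*e1 + 4/3*e2 - 2*e12.
Conjugation here is Clifford conjugation: the scalar is fixed and the grade-1 and grade-2 blades all flip sign, giving -2 + 3/2*e1 - 4/3*e2 + 2*e12; translating back:
Answer: -2 + 3/2*i - 4/3*j + 2k


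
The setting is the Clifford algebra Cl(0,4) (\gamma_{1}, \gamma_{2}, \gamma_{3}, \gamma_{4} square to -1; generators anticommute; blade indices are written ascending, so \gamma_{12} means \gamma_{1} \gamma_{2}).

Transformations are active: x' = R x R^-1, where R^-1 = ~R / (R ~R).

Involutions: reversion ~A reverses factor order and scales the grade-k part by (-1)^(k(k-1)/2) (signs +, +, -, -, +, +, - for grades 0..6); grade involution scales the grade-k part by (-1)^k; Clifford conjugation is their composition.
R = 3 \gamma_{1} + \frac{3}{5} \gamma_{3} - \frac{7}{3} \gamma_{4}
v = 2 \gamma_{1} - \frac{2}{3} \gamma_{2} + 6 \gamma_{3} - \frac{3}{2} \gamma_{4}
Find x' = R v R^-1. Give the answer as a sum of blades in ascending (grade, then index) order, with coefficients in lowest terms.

~R = 3 \gamma_{1} + \frac{3}{5} \gamma_{3} - \frac{7}{3} \gamma_{4}, and R ~R = -\frac{3331}{225}, so R^-1 = ~R / (-\frac{3331}{225}).
R v = -\frac{131}{10} - 2 \gamma_{12} + \frac{84}{5} \gamma_{13} + \frac{1}{6} \gamma_{14} + \frac{2}{5} \gamma_{23} - \frac{14}{9} \gamma_{24} + \frac{131}{10} \gamma_{34}
Answer: \frac{11023}{3331} \gamma_{1} + \frac{2}{3} \gamma_{2} - \frac{16449}{3331} \gamma_{3} - \frac{17517}{6662} \gamma_{4}


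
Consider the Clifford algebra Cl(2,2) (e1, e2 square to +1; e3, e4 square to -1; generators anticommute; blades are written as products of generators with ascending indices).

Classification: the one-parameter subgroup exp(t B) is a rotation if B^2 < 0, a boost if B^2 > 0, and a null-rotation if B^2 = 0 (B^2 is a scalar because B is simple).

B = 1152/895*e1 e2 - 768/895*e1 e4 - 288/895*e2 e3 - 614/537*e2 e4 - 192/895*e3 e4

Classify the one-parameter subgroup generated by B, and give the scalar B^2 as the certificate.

B^2 term by term: the squares give (1152/895)^2*(e1 e2)^2 + (-768/895)^2*(e1 e4)^2 + (-288/895)^2*(e2 e3)^2 + (-614/537)^2*(e2 e4)^2 + (-192/895)^2*(e3 e4)^2 = 1327104/801025*(-1) + 589824/801025*(+1) + 82944/801025*(+1) + 376996/288369*(+1) + 36864/801025*(-1) = 4/9 (each basis 2-blade squares to minus the product of its generators' squares); cross terms between blades sharing an index anticommute and cancel; the commuting (index-disjoint) pairs give grade-4 terms 2*c*c'*(blade product), which cancel blade by blade — e1 e2 e3 e4: -442368/801025 + 442368/801025 = 0 — confirming B is simple. So B^2 = 4/9.
Answer: boost, certificate B^2 = 4/9. B^2 = 4/9 is basis-independent, so its sign is the whole story.


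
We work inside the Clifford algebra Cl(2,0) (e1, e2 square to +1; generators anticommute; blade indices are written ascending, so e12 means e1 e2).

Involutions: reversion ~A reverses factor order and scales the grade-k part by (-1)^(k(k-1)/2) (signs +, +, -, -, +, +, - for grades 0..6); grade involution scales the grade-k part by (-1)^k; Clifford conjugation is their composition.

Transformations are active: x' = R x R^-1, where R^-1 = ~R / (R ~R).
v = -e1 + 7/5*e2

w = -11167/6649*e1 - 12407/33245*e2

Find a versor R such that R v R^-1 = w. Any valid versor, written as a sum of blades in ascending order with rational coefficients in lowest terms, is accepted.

Construction: equal norms (both 74/25) license R = v + w = -17816/6649*e1 + 34136/33245*e2 — nothing changes along that direction, while (v - w)/2 changes sign, so v maps onto w.
Answer: -17816/6649*e1 + 34136/33245*e2


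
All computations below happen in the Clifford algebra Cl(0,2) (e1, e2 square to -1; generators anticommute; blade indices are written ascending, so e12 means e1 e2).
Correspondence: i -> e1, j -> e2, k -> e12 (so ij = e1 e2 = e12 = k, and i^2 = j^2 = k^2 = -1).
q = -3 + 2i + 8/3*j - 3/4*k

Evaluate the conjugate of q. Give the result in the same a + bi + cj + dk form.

In blades: q = -3 + 2*e1 + 8/3*e2 - 3/4*e12.
Conjugation here is Clifford conjugation: the scalar is fixed and the grade-1 and grade-2 blades all flip sign, giving -3 - 2*e1 - 8/3*e2 + 3/4*e12; translating back:
Answer: -3 - 2i - 8/3*j + 3/4*k


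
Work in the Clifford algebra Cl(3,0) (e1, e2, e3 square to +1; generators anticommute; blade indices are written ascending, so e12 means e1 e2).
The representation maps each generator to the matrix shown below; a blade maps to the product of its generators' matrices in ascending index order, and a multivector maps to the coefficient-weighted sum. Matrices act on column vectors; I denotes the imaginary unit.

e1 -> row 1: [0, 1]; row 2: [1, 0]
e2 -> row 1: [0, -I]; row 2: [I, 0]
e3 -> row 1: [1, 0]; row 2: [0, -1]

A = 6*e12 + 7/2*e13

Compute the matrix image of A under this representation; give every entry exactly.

Bivector images (products of the table entries): rho(e12) = rho(e1)rho(e2) = row 1: [I, 0]; row 2: [0, -I]; rho(e13) = rho(e1)rho(e3) = row 1: [0, -1]; row 2: [1, 0].
M = (6)*rho(e12) + (7/2)*rho(e13), summed entrywise:
Answer: row 1: [6*I, -7/2]; row 2: [7/2, -6*I]


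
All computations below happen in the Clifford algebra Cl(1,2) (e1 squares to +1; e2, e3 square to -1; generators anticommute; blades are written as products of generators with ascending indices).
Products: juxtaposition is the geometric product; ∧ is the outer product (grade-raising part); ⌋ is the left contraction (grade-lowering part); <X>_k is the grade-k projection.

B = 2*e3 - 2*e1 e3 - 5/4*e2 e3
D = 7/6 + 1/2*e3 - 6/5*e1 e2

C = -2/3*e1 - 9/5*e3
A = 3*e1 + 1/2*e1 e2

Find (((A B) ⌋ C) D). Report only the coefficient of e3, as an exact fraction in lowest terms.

step 1: -6*e3 + 53/8*e1 e3 + e2 e3 - 11/4*e1 e2 e3
step 2: -54/5
step 3: -63/5 - 27/5*e3 + 324/25*e1 e2
Answer: -27/5


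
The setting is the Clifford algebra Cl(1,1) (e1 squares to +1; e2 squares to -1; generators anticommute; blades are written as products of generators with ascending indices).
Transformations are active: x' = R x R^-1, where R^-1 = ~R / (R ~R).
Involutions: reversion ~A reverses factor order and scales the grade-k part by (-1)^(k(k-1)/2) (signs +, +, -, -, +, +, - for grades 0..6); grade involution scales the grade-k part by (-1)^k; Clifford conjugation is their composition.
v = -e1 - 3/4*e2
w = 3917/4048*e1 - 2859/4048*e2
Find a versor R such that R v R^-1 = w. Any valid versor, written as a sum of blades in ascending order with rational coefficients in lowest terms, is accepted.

Sketch: the shared square 7/16 makes R = v + w = -131/4048*e1 - 5895/4048*e2 the natural versor; its sandwich fixes that direction, negates (v - w)/2, and sends v to w.
Answer: -131/4048*e1 - 5895/4048*e2


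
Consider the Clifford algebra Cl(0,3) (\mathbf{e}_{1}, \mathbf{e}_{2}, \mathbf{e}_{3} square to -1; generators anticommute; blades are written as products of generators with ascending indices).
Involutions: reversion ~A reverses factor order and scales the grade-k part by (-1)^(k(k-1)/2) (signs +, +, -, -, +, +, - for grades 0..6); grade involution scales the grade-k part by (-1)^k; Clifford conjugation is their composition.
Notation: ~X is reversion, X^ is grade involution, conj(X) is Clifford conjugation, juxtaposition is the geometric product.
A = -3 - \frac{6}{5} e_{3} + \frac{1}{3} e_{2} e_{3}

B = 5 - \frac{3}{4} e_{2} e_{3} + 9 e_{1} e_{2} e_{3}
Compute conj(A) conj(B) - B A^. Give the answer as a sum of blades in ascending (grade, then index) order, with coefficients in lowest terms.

first term: -\frac{59}{4} + 3 e_{1} + \frac{9}{10} e_{2} + 6 e_{3} - \frac{54}{5} e_{1} e_{2} - \frac{47}{12} e_{2} e_{3} - 27 e_{1} e_{2} e_{3}
second term: -\frac{59}{4} - 3 e_{1} + \frac{9}{10} e_{2} + 6 e_{3} - \frac{54}{5} e_{1} e_{2} + \frac{47}{12} e_{2} e_{3} - 27 e_{1} e_{2} e_{3}
Answer: 6 e_{1} - \frac{47}{6} e_{2} e_{3}


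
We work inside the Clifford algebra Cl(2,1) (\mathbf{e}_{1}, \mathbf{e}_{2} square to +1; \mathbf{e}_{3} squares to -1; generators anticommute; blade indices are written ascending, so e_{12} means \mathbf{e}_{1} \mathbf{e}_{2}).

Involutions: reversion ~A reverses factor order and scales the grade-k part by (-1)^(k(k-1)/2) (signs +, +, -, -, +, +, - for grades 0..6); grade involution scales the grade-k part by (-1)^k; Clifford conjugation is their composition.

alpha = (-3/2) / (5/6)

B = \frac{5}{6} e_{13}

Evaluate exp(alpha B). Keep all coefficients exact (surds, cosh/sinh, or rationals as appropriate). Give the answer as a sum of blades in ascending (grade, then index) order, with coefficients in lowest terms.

B^2 = (\frac{5}{6})^2*(e_{13})^2 = \frac{25}{36}*(+1) = \frac{25}{36} (a basis 2-blade squares to minus the product of its generators' squares).
B^2 = \frac{25}{36} — since the square is positive, the closed form is hyperbolic: l = \frac{5}{6}, alpha*l = - \frac{3}{2}, so exp(alpha B) = cosh(- \frac{3}{2}) + (sinh(- \frac{3}{2})/(\frac{5}{6}))*B = \cosh{\left(\frac{3}{2} \right)} + (- \frac{6 \sinh{\left(\frac{3}{2} \right)}}{5})*B.
Answer: \cosh{\left(\frac{3}{2} \right)} - \sinh{\left(\frac{3}{2} \right)} e_{13}


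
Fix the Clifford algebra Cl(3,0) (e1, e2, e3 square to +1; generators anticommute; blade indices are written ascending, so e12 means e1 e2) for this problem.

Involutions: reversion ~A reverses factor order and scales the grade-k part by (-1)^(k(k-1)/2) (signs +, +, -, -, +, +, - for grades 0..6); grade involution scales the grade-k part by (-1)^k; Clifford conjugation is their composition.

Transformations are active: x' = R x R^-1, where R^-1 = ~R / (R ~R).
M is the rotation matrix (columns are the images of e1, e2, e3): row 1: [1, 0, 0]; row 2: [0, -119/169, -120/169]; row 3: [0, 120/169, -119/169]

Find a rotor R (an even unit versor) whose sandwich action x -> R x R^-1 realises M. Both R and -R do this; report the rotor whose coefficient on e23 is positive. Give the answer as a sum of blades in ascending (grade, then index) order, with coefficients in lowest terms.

Method: write R = a + b12*e12 + b13*e13 + b23*e23 with a^2 + b12^2 + b13^2 + b23^2 = 1 (so R^-1 = ~R). Expanding the columns R e_j ~R gives tr M = 4a^2 - 1 and, from the antisymmetric part, M21 - M12 = -4a*b12, M13 - M31 = 4a*b13, M32 - M23 = -4a*b23.
Here tr M = -69/169, so a^2 = (1 + tr M)/4 = 25/169 and a = ±5/13. Taking a = 5/13: M21 - M12 = 0, M13 - M31 = 0, M32 - M23 = 240/169, giving b12 = 0, b13 = 0, b23 = -12/13, i.e. R = 5/13 - 12/13*e23.
Its e23 coefficient is negative, so report the other preimage -R.
Answer: -5/13 + 12/13*e23. Note: both R and -R realise this M (trace -69/169); the covering map identifies them, and the e23-coefficient sign is the tie-breaker.


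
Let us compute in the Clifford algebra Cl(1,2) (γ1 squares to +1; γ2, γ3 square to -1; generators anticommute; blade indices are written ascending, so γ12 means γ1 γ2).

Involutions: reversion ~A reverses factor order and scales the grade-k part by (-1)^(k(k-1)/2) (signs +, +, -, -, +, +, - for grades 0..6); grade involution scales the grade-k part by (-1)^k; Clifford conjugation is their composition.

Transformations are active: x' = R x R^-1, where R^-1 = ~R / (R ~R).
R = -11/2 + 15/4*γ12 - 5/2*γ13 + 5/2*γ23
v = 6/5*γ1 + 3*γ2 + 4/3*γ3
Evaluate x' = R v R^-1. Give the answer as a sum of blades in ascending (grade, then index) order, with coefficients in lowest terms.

~R = -11/2 - 15/4*γ12 + 5/2*γ13 - 5/2*γ23, and R ~R = 259/16, so R^-1 = ~R / (259/16).
R v = -871/60*γ1 - 73/3*γ2 + 19/6*γ3 + 31/2*γ123
Answer: 7466/555*γ1 + 971/111*γ2 - 32/3*γ3


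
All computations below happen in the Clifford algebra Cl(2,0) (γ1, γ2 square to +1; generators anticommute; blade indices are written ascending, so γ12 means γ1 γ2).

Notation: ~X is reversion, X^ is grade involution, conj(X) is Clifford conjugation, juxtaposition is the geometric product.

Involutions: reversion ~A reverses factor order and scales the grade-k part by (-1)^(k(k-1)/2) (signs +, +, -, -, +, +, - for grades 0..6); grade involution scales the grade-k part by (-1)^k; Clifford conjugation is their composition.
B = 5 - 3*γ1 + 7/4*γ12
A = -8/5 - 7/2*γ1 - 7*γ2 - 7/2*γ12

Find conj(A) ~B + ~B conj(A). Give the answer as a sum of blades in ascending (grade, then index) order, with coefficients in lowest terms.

first term: -99/8 + 691/20*γ1 + 315/8*γ2 + 413/10*γ12
second term: -99/8 + 201/20*γ1 + 245/8*γ2 - 7/10*γ12
Answer: -99/4 + 223/5*γ1 + 70*γ2 + 203/5*γ12


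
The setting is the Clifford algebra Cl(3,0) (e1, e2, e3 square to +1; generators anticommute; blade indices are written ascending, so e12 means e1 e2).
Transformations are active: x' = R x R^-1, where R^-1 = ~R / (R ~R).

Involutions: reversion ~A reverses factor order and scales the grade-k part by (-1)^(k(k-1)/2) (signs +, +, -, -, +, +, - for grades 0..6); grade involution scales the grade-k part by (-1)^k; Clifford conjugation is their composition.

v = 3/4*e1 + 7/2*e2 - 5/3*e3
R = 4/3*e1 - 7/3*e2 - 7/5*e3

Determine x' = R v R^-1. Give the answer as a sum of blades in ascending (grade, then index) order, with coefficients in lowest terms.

~R = 4/3*e1 - 7/3*e2 - 7/5*e3, and R ~R = 2066/225, so R^-1 = ~R / (2066/225).
R v = -29/6 + 77/12*e12 - 211/180*e13 + 791/90*e23
Answer: -8899/4132*e1 - 1078/1033*e2 + 19465/6198*e3


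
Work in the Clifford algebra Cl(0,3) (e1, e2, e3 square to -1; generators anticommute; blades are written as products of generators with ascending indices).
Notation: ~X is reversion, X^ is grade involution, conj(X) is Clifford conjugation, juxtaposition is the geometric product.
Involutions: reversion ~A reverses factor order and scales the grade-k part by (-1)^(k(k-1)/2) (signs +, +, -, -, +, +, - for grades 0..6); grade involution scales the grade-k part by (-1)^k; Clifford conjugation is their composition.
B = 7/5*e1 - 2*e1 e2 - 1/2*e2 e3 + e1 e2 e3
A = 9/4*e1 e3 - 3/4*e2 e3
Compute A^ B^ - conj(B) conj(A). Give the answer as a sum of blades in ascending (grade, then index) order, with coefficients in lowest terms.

first term: -3/8 - 3/4*e1 - 9/4*e2 - 63/20*e3 - 9/8*e1 e2 + 3/2*e1 e3 + 9/2*e2 e3 + 21/20*e1 e2 e3
second term: -3/8 - 3/4*e1 - 9/4*e2 - 63/20*e3 + 9/8*e1 e2 - 3/2*e1 e3 - 9/2*e2 e3 - 21/20*e1 e2 e3
Answer: -9/4*e1 e2 + 3*e1 e3 + 9*e2 e3 + 21/10*e1 e2 e3


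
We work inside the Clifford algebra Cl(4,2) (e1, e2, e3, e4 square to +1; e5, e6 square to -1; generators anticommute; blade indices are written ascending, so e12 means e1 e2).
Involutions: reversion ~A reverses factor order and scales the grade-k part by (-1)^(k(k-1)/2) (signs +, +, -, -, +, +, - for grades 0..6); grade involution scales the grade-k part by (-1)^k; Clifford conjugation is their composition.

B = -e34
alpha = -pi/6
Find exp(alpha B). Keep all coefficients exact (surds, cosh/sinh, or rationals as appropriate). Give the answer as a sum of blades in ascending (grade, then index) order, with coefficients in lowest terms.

B^2 = (-1)^2*(e34)^2 = 1*(-1) = -1 (a basis 2-blade squares to minus the product of its generators' squares).
B^2 = -1 — circular case — the even/odd split gives cos and sin: l = 1, alpha*l = -pi/6, so exp(alpha B) = cos(-pi/6) + (sin(-pi/6)/1)*B = sqrt(3)/2 + (-1/2)*B.
Answer: sqrt(3)/2 + 1/2*e34


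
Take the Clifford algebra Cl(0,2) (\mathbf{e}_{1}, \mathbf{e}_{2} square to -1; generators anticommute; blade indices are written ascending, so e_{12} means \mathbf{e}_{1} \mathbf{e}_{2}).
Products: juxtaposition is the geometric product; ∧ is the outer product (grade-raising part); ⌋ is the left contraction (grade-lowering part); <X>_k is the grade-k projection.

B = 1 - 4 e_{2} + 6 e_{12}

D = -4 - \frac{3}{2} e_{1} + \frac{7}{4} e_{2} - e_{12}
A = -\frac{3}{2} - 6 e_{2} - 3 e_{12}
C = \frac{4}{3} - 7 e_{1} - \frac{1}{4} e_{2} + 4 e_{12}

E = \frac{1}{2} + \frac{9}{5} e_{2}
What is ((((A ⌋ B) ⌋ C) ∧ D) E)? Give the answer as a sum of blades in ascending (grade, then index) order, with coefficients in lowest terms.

step 1: -\frac{15}{2} - 36 e_{1} + 6 e_{2} - 9 e_{12}
step 2: -\frac{449}{2} + \frac{153}{2} e_{1} + \frac{1167}{8} e_{2} - 30 e_{12}
step 3: 898 + \frac{123}{4} e_{1} - \frac{7811}{8} e_{2} + \frac{11155}{16} e_{12}
step 4: \frac{88259}{40} - \frac{19833}{16} e_{1} + \frac{90257}{80} e_{2} + \frac{64631}{160} e_{12}
Answer: \frac{88259}{40} - \frac{19833}{16} e_{1} + \frac{90257}{80} e_{2} + \frac{64631}{160} e_{12}


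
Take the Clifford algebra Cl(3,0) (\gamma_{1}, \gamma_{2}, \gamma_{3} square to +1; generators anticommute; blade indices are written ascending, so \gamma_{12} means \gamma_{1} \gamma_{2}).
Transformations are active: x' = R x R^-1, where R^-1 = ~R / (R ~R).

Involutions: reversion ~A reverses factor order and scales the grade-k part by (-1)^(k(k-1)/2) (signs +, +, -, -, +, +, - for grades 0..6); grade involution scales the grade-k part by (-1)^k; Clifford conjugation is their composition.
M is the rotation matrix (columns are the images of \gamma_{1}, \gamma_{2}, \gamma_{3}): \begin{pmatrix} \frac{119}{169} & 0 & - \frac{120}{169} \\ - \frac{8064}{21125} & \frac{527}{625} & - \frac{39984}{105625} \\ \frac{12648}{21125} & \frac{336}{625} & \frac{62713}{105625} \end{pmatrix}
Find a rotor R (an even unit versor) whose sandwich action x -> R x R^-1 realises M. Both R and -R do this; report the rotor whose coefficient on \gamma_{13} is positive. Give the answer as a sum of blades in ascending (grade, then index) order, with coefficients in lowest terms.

Method: write R = a + b12*\gamma_{12} + b13*\gamma_{13} + b23*\gamma_{23} with a^2 + b12^2 + b13^2 + b23^2 = 1 (so R^-1 = ~R). Expanding the columns R e_j ~R gives tr M = 4a^2 - 1 and, from the antisymmetric part, M21 - M12 = -4a*b12, M13 - M31 = 4a*b13, M32 - M23 = -4a*b23.
Here tr M = \frac{226151}{105625}, so a^2 = (1 + tr M)/4 = \frac{82944}{105625} and a = ±\frac{288}{325}. Taking a = \frac{288}{325}: M21 - M12 = -\frac{8064}{21125}, M13 - M31 = -\frac{27648}{21125}, M32 - M23 = \frac{96768}{105625}, giving b12 = \frac{7}{65}, b13 = -\frac{24}{65}, b23 = -\frac{84}{325}, i.e. R = \frac{288}{325} + \frac{7}{65} \gamma_{12} - \frac{24}{65} \gamma_{13} - \frac{84}{325} \gamma_{23}.
Its \gamma_{13} coefficient is negative, so report the other preimage -R.
Answer: -\frac{288}{325} - \frac{7}{65} \gamma_{12} + \frac{24}{65} \gamma_{13} + \frac{84}{325} \gamma_{23}. Key observation: the double cover Spin(3) -> SO(3) sends R and -R to the same matrix (trace \frac{226151}{105625} here), so the stated sign of the \gamma_{13} coefficient is what selects one sheet.


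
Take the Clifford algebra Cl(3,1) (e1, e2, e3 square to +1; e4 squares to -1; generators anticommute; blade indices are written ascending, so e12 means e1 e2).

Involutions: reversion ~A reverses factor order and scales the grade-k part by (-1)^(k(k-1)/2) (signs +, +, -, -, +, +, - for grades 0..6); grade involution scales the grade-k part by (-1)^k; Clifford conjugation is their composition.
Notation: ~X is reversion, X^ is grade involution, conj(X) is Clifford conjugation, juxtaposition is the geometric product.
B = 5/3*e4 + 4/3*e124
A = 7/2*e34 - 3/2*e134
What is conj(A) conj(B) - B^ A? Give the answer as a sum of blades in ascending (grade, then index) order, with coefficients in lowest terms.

first term: -35/6*e3 - 5/2*e13 + 2*e23 + 14/3*e123
second term: -35/6*e3 - 5/2*e13 + 2*e23 - 14/3*e123
Answer: 28/3*e123
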